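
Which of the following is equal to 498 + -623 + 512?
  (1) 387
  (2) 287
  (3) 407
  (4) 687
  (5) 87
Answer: 1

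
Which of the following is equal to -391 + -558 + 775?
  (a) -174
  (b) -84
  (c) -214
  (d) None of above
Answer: a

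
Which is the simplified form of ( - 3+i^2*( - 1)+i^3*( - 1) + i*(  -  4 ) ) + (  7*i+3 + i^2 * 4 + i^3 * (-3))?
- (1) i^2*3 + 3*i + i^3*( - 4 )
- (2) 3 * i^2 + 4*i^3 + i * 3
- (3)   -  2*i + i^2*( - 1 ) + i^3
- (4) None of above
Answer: 1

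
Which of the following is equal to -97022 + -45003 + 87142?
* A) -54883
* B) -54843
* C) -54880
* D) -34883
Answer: A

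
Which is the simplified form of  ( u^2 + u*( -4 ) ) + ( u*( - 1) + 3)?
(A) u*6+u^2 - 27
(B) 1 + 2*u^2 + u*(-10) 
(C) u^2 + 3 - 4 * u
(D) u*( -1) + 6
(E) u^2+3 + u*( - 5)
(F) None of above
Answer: E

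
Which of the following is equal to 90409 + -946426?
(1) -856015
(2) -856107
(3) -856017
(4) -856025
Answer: 3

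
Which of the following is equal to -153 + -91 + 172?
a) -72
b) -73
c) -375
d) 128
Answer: a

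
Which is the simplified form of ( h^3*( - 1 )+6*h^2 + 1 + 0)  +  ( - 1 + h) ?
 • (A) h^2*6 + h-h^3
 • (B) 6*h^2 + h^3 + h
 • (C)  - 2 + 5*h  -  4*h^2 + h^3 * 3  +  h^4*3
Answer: A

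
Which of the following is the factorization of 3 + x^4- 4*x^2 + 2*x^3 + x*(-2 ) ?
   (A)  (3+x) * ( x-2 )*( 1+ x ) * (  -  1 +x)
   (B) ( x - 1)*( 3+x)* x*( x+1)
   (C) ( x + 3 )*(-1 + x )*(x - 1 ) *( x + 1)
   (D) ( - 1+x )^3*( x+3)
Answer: C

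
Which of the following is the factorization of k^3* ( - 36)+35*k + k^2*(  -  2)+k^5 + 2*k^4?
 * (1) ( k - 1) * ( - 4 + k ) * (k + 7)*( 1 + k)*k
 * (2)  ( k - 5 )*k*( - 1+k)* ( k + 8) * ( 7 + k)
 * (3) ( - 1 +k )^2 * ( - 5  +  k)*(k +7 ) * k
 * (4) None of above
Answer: 4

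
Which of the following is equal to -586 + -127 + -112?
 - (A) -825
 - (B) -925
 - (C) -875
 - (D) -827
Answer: A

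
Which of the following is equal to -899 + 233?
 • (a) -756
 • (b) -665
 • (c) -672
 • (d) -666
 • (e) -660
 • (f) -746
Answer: d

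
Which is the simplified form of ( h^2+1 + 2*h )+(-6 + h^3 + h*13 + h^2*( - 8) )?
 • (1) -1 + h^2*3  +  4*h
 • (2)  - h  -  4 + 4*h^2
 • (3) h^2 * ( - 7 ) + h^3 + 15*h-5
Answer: 3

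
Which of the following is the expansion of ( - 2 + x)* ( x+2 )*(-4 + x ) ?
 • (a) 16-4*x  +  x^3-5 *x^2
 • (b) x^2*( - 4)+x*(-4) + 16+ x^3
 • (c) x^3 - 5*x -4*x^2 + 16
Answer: b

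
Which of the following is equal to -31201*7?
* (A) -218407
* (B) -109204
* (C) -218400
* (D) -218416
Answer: A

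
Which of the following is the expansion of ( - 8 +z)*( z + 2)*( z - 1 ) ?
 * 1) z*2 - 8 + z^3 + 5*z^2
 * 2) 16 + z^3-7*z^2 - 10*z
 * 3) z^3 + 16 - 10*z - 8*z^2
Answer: 2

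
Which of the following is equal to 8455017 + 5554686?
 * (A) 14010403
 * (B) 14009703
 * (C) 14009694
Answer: B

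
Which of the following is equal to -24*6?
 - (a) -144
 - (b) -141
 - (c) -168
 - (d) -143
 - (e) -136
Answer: a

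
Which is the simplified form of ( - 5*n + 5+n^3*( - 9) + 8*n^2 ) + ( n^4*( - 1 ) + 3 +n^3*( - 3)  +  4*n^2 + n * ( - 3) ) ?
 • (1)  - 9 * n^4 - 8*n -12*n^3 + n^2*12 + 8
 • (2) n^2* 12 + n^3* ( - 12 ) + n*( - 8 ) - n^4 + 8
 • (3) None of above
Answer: 2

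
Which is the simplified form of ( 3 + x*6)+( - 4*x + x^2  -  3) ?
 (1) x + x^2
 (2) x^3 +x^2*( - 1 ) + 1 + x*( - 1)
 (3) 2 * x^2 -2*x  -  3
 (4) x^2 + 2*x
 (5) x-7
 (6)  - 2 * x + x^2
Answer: 4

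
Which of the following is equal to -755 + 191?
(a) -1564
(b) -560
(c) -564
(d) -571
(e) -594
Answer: c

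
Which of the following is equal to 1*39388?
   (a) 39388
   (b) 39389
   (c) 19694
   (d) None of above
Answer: a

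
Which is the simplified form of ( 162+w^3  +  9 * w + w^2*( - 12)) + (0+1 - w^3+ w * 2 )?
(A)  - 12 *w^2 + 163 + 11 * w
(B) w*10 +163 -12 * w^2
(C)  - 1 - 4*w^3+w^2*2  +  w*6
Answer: A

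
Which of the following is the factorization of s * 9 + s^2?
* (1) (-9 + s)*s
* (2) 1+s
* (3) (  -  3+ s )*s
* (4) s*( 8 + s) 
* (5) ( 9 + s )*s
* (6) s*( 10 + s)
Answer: 5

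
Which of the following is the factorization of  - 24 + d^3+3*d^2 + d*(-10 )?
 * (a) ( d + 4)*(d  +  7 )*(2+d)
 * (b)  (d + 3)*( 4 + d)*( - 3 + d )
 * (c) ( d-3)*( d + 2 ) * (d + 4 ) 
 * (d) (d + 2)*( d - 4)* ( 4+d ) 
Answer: c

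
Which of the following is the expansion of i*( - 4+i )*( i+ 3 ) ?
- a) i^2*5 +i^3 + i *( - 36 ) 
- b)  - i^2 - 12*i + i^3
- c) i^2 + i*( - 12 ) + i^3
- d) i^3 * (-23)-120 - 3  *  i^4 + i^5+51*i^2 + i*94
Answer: b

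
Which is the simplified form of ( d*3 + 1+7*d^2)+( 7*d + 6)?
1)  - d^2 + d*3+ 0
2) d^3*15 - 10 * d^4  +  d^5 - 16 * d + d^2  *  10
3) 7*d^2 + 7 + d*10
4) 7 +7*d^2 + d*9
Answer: 3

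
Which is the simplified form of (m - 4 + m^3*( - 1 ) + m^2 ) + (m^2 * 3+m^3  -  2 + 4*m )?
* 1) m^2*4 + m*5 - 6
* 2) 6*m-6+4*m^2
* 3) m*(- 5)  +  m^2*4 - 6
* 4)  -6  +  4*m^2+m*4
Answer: 1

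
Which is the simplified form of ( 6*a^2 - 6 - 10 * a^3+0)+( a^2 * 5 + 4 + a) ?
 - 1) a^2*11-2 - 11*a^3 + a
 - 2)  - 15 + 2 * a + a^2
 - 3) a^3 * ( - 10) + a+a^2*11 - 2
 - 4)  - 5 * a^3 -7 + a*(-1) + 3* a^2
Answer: 3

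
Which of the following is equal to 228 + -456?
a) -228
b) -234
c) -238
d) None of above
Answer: a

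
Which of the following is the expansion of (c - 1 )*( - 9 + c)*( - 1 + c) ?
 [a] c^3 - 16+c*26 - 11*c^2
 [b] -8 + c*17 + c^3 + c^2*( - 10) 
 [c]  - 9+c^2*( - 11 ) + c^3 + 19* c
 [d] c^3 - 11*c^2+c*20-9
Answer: c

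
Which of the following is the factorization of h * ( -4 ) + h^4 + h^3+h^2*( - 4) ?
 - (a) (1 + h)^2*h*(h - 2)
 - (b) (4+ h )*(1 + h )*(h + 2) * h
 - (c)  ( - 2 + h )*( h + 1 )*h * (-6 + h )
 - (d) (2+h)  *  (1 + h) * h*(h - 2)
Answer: d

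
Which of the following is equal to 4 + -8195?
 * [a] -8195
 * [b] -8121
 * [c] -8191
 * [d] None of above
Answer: c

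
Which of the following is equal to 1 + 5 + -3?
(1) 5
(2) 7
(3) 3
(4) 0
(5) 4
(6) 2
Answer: 3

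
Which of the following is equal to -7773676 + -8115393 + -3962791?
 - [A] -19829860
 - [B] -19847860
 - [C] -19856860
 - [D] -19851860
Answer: D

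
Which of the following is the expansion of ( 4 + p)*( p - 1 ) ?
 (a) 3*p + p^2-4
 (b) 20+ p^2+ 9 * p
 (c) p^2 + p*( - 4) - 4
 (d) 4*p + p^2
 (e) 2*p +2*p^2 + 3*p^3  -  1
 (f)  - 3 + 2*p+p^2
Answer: a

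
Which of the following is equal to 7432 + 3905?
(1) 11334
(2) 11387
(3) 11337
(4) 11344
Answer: 3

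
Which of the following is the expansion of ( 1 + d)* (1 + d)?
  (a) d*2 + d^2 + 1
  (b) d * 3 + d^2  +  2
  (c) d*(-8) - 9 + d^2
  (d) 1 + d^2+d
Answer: a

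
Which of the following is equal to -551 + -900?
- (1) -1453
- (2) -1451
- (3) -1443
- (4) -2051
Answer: 2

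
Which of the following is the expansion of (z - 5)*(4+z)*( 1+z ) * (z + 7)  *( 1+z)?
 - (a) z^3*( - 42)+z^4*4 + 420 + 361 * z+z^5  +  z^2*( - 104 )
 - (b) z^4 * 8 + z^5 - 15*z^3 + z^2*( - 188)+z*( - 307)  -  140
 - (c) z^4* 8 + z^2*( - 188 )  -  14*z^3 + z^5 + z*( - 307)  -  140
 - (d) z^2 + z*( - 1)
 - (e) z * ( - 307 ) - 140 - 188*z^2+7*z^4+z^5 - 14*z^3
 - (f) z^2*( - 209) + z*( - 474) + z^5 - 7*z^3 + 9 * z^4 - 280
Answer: c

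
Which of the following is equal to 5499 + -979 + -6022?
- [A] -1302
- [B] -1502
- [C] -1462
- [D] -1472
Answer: B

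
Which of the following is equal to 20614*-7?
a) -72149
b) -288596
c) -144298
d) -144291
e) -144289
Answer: c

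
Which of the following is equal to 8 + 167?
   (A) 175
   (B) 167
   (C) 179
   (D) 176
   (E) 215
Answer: A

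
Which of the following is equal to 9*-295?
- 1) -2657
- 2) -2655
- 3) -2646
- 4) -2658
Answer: 2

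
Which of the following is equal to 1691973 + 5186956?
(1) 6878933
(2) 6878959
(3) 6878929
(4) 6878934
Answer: 3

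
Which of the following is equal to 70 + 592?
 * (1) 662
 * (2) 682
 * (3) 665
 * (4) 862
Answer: 1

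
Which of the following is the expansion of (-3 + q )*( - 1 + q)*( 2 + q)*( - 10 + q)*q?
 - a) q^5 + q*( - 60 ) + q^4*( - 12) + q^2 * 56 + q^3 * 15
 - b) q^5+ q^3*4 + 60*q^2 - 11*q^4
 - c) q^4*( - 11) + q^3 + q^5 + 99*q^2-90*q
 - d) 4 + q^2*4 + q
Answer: a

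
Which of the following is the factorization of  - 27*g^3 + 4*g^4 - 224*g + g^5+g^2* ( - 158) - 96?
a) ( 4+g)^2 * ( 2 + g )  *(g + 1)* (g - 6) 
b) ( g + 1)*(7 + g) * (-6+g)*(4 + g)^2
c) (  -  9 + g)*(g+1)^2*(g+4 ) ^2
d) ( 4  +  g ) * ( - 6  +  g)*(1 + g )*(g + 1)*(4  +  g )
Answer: d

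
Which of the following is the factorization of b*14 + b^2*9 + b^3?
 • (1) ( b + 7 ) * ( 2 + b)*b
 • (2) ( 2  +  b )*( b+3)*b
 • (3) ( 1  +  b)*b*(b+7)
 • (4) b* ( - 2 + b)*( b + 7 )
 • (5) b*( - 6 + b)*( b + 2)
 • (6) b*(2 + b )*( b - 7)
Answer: 1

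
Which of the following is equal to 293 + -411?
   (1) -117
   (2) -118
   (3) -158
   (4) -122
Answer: 2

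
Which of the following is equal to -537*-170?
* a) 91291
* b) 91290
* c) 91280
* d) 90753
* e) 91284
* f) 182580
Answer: b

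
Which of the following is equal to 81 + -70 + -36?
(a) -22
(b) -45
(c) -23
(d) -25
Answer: d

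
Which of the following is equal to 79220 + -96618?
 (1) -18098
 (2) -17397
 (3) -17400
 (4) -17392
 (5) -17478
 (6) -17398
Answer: 6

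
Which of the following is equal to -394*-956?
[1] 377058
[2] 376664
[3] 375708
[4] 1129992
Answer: 2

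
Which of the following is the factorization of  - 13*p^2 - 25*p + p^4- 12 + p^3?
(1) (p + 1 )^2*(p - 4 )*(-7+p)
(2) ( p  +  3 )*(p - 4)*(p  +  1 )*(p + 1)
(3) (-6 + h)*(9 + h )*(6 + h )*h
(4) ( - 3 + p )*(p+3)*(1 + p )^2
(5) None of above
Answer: 2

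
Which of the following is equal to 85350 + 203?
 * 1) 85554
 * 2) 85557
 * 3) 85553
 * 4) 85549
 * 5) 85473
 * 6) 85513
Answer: 3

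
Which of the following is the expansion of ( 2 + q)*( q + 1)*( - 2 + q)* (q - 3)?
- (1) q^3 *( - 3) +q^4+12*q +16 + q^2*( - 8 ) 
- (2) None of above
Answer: 2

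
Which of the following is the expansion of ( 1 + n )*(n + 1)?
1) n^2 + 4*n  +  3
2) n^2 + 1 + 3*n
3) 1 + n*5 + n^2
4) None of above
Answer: 4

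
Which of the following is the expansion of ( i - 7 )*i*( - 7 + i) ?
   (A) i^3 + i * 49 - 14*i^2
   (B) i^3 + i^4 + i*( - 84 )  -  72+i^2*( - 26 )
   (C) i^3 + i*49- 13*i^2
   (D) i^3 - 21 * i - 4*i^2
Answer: A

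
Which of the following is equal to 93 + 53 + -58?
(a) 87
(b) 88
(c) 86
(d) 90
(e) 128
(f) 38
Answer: b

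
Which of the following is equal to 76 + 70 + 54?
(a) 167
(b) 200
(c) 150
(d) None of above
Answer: b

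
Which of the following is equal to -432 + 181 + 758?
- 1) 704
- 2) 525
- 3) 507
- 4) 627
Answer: 3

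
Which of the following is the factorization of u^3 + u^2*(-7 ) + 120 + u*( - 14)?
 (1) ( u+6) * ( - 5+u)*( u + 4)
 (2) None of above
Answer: 2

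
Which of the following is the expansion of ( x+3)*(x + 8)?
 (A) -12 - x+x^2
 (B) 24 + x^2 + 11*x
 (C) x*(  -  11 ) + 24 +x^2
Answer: B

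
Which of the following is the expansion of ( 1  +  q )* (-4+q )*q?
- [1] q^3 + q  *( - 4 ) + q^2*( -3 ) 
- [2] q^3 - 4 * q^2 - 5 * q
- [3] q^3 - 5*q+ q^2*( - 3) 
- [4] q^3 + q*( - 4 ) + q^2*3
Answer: 1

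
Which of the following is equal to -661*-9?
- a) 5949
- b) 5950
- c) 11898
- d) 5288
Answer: a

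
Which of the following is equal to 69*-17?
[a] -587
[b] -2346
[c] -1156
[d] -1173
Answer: d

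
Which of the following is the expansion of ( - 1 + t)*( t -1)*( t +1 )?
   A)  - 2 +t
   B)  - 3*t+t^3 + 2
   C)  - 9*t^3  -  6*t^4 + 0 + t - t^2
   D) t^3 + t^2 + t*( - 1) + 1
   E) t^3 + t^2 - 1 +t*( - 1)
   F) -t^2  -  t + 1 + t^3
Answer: F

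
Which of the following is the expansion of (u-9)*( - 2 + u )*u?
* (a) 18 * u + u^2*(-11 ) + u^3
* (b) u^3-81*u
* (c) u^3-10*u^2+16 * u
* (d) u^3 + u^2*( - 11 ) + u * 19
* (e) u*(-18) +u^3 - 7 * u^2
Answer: a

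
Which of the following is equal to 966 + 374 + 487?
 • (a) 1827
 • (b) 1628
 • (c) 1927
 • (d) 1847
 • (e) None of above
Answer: a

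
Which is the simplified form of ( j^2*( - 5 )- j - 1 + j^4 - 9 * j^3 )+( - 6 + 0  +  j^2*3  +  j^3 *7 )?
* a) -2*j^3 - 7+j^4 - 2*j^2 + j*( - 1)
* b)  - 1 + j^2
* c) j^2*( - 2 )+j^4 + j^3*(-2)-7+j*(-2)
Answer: a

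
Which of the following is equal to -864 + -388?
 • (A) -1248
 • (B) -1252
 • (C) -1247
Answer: B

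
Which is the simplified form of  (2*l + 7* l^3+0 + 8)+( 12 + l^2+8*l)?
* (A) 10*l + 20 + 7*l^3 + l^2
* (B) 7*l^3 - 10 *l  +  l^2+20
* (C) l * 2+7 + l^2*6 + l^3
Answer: A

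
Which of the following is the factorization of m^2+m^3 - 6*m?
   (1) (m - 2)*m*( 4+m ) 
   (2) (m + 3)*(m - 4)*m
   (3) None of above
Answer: 3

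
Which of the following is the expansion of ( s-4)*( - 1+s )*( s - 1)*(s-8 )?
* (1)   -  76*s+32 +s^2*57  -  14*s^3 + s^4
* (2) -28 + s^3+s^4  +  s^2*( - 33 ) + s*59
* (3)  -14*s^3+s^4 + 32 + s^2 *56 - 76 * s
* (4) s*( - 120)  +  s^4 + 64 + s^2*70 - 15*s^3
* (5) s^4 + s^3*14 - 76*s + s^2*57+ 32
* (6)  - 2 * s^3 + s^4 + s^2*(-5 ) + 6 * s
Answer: 1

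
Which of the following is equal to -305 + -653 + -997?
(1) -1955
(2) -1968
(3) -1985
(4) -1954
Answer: 1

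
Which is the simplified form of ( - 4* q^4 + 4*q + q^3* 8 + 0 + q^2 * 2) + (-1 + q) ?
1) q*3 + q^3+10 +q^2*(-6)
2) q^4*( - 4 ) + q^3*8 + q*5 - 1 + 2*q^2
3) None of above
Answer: 2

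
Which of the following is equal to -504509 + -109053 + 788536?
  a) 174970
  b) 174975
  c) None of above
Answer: c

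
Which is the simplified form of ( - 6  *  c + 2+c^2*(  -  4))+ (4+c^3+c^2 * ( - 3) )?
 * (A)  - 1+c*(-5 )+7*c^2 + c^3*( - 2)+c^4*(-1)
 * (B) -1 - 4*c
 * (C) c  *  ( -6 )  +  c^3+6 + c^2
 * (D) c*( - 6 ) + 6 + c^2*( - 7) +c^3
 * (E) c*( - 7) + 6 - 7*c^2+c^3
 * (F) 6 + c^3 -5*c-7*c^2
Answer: D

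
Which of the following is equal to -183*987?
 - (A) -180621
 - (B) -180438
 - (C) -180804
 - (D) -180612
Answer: A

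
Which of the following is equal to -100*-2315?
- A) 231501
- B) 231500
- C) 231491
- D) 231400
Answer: B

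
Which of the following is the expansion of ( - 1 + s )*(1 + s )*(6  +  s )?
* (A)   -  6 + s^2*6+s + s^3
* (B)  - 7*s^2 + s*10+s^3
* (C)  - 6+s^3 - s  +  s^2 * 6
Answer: C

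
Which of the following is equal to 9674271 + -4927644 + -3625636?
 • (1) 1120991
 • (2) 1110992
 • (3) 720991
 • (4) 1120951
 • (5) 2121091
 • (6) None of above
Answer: 1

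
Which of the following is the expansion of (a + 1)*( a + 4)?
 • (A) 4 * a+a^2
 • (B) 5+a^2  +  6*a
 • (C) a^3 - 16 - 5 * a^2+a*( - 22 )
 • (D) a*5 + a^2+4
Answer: D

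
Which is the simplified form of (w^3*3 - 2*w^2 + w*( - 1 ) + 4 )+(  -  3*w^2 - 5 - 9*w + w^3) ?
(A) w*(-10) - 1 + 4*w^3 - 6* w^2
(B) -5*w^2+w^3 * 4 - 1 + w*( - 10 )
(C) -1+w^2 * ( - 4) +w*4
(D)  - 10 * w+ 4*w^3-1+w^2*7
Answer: B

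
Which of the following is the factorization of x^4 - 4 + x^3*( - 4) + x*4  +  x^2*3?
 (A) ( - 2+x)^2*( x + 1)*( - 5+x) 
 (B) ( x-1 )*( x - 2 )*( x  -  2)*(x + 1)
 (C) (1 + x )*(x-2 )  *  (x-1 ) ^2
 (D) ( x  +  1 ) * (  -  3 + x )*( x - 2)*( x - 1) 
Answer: B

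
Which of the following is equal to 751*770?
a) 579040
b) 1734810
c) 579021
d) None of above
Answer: d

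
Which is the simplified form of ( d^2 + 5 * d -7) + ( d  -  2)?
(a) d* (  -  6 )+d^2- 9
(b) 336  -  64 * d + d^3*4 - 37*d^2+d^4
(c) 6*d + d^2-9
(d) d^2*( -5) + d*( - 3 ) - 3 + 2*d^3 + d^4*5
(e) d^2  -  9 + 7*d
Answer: c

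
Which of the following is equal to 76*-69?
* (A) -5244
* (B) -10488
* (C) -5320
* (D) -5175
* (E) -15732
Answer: A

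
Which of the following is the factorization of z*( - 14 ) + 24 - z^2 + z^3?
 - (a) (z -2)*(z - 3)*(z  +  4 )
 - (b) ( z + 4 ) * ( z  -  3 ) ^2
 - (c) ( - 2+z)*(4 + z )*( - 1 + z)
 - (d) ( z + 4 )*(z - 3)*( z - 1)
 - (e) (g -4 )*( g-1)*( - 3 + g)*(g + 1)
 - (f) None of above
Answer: a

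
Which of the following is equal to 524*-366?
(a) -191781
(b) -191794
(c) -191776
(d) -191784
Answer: d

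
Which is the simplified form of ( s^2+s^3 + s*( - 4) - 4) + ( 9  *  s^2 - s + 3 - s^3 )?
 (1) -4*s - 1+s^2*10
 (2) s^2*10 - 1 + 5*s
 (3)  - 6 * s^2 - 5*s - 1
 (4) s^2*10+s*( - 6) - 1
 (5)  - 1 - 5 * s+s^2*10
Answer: 5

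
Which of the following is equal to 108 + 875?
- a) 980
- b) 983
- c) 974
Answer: b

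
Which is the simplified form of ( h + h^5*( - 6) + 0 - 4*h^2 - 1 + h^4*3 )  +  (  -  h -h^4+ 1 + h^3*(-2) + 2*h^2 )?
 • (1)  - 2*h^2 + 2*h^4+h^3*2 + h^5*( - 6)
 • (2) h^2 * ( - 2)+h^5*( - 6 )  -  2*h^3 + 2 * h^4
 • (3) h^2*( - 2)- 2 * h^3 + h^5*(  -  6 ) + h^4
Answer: 2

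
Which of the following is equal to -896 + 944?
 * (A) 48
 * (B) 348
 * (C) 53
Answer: A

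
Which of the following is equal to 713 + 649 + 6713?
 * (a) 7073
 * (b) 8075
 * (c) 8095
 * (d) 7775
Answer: b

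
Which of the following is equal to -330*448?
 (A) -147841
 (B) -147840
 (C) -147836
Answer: B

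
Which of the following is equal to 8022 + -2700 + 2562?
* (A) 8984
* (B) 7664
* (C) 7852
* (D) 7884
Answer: D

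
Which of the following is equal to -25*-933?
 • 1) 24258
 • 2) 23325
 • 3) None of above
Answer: 2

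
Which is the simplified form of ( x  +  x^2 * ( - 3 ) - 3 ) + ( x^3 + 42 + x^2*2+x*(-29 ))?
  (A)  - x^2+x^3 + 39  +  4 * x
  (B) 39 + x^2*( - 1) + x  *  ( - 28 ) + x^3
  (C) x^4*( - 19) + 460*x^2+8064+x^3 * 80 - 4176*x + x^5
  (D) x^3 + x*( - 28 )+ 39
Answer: B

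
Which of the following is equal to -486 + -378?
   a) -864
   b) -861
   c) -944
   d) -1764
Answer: a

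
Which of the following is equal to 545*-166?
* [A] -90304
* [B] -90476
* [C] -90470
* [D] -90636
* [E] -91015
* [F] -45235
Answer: C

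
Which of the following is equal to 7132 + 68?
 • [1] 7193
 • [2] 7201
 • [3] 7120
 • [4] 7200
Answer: 4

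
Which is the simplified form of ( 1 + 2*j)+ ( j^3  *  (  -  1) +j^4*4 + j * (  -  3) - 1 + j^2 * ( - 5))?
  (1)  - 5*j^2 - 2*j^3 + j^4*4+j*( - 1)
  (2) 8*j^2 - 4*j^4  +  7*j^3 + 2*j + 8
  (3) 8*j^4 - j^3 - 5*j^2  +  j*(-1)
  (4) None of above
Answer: 4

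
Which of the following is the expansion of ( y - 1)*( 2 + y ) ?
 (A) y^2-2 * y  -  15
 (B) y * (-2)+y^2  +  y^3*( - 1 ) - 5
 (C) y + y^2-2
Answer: C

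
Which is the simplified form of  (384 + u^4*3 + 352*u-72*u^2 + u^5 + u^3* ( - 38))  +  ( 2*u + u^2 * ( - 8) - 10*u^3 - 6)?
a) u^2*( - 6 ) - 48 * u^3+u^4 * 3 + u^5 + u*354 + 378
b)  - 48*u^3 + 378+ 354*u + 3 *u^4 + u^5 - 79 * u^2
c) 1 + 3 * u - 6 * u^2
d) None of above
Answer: d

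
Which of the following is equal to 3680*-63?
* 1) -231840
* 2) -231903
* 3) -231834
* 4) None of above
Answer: 1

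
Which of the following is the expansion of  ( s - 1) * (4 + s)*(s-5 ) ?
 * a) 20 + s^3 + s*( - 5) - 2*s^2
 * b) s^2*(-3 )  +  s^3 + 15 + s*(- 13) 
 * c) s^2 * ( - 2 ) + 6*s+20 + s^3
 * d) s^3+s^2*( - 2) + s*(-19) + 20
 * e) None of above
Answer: d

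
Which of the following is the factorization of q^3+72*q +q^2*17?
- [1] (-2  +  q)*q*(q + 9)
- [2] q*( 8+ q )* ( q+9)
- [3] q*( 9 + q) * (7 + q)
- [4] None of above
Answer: 2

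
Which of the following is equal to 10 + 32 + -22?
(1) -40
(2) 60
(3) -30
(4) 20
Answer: 4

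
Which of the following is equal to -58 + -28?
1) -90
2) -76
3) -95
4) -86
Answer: 4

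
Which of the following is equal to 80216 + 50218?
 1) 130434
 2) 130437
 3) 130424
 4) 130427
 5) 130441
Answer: 1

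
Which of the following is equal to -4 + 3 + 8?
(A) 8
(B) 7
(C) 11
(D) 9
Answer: B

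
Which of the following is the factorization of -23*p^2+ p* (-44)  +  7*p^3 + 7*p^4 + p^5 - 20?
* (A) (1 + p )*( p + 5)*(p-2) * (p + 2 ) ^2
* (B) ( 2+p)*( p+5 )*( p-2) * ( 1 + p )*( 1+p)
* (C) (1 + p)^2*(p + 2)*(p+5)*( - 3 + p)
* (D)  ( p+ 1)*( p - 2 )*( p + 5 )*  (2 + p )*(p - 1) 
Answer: B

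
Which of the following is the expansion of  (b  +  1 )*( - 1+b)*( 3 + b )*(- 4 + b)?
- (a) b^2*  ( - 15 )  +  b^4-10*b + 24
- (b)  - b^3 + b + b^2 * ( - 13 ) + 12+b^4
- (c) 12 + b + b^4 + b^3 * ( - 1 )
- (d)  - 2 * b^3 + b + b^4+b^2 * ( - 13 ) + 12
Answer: b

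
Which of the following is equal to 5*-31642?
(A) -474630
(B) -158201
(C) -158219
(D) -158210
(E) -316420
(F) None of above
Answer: D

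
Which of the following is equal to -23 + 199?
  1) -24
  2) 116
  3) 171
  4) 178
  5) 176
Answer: 5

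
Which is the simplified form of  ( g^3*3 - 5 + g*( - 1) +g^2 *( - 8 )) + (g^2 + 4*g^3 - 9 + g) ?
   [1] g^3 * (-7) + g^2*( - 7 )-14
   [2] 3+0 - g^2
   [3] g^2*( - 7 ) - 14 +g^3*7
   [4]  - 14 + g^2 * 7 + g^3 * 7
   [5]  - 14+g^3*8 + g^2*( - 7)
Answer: 3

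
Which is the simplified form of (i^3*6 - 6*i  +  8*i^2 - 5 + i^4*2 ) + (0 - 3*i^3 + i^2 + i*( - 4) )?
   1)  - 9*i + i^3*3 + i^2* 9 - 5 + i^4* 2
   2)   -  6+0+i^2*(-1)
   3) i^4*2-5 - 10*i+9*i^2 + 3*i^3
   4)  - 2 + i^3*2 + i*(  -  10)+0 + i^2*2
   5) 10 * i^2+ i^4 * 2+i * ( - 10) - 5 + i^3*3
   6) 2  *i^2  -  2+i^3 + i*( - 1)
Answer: 3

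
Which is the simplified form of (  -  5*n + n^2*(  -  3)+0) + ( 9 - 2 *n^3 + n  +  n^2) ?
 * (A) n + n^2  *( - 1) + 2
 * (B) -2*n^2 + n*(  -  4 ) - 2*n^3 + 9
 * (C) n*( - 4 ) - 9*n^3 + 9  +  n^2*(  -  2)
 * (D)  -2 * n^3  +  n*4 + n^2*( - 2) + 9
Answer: B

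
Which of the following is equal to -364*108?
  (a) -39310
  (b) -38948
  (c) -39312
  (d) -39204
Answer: c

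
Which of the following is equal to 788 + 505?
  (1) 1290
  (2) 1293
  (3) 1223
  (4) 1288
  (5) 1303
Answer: 2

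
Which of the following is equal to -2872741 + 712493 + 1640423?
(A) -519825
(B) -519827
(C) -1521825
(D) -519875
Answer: A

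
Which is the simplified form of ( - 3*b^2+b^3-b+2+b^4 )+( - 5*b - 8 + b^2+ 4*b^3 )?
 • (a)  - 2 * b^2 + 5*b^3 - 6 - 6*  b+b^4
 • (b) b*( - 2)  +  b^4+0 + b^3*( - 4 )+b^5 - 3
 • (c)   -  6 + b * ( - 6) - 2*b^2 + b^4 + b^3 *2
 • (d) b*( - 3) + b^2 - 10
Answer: a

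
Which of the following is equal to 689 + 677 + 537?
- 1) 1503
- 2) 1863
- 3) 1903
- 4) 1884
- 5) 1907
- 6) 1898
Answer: 3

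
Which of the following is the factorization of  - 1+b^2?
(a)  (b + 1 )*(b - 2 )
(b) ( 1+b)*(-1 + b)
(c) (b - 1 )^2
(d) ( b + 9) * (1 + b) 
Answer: b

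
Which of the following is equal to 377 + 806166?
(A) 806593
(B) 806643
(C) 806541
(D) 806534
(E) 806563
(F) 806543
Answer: F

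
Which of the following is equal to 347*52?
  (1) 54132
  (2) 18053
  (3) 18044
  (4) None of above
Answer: 3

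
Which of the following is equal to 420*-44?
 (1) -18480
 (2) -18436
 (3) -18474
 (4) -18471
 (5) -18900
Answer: 1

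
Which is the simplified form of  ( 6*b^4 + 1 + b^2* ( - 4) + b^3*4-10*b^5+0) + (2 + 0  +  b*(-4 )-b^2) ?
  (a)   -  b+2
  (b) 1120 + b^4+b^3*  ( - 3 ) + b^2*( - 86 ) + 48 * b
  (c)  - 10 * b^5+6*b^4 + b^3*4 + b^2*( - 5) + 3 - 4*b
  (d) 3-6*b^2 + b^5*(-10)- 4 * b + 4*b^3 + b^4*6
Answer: c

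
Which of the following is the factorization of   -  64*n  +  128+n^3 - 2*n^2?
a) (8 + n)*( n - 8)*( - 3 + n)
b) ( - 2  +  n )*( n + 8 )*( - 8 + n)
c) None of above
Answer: b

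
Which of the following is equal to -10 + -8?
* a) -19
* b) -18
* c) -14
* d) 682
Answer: b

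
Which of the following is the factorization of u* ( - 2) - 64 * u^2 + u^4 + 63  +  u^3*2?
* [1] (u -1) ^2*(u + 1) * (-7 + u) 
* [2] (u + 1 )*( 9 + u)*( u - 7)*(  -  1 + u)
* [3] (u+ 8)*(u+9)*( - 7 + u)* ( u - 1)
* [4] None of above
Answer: 2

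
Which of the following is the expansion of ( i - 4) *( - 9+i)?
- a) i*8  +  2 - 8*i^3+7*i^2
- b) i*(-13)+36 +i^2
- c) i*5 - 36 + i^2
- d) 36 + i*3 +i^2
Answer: b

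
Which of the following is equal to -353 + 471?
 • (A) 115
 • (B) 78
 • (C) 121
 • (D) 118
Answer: D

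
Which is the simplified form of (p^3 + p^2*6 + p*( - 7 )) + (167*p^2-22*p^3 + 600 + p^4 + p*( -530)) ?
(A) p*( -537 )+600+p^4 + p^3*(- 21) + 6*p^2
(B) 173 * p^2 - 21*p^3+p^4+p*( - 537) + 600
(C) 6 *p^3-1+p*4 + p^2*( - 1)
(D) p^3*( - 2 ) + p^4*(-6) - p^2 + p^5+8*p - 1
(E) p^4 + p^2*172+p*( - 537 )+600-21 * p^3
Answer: B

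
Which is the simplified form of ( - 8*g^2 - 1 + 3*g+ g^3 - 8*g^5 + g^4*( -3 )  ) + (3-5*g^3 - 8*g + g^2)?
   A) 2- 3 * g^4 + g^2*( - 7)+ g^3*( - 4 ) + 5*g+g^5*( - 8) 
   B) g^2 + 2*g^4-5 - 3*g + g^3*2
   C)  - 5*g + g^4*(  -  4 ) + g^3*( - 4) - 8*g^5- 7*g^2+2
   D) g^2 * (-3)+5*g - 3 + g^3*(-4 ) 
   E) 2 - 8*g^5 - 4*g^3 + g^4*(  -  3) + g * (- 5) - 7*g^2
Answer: E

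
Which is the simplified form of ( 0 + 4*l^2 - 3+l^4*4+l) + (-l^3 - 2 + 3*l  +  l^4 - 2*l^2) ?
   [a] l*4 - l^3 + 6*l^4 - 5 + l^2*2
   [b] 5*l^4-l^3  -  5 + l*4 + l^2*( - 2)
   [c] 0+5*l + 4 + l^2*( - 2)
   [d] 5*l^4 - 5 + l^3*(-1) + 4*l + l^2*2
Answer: d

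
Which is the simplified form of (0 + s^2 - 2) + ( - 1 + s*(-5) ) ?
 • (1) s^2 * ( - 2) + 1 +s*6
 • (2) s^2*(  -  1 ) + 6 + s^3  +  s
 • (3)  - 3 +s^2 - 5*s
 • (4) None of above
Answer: 3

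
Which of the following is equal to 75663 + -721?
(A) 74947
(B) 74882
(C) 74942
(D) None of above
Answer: C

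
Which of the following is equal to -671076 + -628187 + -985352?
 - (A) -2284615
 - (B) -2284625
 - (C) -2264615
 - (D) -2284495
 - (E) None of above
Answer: A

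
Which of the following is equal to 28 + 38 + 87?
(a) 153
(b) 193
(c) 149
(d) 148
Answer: a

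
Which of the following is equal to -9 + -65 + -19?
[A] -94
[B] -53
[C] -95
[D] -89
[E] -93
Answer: E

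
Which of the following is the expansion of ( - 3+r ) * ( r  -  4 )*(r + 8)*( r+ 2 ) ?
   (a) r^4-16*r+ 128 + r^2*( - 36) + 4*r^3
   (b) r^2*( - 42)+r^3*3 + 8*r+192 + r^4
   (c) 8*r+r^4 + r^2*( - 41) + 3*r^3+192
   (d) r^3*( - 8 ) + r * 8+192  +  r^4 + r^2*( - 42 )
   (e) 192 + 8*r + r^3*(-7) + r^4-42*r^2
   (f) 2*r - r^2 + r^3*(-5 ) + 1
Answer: b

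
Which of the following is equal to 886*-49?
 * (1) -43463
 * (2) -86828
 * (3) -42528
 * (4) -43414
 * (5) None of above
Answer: 4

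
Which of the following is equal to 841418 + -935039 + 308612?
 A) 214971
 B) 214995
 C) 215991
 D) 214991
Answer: D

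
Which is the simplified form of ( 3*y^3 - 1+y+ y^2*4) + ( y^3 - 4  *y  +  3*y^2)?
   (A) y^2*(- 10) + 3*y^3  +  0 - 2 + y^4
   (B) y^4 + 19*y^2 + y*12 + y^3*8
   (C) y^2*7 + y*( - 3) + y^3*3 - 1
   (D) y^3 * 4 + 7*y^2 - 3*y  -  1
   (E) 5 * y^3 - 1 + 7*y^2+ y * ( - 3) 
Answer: D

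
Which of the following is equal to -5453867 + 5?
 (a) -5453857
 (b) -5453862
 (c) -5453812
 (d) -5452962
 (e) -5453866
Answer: b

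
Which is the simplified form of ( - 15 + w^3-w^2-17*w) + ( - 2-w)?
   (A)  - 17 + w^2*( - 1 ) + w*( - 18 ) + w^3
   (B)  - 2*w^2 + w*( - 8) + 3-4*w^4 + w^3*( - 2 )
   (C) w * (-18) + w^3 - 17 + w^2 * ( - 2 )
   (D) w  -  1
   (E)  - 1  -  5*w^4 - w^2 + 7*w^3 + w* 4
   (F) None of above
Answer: A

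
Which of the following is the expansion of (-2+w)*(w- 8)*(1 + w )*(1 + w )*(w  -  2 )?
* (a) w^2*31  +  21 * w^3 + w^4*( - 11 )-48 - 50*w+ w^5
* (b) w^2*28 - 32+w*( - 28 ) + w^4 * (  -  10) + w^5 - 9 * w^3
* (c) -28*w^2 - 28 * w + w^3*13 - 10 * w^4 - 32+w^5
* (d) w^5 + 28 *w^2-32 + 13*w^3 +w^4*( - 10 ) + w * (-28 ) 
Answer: d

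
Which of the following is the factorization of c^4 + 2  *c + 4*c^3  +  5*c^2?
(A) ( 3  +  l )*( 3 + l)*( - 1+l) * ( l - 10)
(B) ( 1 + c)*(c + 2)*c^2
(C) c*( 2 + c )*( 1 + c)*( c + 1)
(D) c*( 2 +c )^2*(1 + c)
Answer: C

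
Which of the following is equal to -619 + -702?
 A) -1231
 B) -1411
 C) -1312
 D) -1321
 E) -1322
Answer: D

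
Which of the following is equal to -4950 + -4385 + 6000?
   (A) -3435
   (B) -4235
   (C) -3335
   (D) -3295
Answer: C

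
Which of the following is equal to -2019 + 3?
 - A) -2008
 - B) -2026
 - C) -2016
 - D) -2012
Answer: C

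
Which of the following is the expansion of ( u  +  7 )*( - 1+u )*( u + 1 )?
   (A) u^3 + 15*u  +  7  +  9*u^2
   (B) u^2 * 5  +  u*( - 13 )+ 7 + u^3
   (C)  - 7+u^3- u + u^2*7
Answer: C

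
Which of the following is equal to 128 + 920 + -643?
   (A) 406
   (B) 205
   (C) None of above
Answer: C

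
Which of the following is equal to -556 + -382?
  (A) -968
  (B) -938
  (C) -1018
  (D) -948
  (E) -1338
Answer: B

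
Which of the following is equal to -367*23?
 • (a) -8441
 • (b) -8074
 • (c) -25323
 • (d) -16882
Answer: a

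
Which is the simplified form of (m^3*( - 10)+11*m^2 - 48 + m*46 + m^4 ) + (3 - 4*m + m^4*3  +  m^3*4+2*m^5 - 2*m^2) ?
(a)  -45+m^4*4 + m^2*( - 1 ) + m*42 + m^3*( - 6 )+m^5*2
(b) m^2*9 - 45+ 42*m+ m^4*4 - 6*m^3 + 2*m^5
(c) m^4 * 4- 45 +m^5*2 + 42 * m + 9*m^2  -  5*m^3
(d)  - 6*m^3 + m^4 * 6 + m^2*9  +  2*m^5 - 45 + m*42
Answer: b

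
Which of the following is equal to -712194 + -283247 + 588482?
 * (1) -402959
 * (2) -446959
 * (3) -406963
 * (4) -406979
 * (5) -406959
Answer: 5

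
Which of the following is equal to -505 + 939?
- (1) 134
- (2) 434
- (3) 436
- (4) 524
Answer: 2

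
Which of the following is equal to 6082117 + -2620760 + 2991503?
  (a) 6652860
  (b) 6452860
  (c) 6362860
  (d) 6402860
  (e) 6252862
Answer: b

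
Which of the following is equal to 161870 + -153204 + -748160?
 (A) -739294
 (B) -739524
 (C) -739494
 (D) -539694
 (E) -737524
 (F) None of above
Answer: C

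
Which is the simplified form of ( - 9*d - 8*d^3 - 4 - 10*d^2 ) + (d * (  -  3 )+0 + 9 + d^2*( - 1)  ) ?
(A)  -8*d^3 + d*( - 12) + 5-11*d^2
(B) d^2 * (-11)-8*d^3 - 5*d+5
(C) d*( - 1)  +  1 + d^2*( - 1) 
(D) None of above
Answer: A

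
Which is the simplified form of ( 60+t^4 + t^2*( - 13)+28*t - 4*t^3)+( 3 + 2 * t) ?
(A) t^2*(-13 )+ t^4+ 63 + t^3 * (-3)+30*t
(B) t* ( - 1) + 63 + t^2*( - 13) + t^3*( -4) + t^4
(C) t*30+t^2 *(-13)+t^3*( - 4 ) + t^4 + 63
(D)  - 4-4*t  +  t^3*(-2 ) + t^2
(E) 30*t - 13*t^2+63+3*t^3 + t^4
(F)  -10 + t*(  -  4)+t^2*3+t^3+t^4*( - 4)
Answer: C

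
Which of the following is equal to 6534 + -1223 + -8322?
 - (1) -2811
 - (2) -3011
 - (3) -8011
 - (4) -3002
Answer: 2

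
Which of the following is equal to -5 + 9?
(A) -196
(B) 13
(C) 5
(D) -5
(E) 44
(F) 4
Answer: F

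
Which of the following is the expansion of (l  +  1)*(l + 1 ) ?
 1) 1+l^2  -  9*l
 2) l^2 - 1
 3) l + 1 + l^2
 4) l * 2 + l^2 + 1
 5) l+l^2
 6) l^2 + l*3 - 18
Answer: 4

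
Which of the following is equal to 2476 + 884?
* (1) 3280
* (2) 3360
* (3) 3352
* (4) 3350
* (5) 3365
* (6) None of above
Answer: 2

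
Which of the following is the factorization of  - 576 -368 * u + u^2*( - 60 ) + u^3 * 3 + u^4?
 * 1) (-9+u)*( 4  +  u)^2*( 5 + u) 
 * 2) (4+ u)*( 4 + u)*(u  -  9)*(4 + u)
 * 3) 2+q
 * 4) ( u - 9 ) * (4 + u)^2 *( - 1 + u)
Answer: 2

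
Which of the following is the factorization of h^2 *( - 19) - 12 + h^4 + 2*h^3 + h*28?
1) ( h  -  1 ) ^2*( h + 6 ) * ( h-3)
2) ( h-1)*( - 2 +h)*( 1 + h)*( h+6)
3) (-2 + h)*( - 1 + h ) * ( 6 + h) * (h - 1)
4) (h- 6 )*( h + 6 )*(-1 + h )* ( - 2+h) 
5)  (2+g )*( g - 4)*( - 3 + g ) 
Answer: 3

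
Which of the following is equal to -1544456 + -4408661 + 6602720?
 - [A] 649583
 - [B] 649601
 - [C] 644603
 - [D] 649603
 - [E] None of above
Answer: D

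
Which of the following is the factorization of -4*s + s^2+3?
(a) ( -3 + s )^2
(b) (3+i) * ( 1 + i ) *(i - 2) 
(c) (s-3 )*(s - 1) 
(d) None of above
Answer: c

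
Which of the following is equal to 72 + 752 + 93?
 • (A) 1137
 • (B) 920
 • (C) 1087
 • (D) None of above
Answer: D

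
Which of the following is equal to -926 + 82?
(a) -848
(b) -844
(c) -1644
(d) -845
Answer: b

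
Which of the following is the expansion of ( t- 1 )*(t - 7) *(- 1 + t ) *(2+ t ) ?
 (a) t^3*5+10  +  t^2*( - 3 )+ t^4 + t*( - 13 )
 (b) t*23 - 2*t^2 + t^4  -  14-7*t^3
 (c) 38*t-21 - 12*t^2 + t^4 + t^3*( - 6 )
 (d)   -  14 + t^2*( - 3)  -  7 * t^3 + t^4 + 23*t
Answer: d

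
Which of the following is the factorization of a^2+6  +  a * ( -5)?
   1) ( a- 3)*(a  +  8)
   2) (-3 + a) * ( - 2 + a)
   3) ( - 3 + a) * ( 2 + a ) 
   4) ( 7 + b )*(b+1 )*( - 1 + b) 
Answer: 2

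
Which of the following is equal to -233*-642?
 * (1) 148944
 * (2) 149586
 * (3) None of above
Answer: 2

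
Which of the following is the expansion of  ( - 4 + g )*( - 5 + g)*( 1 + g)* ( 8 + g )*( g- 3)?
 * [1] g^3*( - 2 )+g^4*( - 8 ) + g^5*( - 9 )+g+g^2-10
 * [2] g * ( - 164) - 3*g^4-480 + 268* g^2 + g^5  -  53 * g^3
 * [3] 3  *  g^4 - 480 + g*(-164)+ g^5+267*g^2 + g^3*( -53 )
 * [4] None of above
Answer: 4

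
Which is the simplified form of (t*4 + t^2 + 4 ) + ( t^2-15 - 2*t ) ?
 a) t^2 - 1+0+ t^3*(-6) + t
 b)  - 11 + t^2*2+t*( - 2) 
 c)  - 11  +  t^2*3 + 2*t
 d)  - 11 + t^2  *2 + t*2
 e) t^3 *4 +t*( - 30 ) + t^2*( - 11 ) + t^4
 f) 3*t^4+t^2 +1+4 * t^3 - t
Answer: d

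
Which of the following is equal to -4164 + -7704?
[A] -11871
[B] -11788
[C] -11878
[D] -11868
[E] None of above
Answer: D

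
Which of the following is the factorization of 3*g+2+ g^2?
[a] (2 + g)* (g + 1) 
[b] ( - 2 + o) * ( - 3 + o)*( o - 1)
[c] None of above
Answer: a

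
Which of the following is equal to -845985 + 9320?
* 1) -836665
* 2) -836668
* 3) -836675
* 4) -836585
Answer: 1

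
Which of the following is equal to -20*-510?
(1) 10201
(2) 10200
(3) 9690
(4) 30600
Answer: 2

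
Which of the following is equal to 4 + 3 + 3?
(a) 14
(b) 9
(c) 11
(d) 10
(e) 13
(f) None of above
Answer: d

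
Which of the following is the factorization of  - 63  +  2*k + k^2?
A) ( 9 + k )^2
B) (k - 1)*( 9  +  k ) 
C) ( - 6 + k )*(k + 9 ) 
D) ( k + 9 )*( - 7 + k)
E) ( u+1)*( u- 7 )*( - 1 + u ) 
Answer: D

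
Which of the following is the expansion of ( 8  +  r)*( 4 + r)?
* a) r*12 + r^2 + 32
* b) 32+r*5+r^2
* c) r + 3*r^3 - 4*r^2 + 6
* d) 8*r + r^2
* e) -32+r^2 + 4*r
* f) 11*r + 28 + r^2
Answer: a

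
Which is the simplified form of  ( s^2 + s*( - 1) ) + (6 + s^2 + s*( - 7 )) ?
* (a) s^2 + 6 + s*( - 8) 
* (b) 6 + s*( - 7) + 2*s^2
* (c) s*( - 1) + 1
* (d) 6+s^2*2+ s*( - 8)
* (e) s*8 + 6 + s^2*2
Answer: d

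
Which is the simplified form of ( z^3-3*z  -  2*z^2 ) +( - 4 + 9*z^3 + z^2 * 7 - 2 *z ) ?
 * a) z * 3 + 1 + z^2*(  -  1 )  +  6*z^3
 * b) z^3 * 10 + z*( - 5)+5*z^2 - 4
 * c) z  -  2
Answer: b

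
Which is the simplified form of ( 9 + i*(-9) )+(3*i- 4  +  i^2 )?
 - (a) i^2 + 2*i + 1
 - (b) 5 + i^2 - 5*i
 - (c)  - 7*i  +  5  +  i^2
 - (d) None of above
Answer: d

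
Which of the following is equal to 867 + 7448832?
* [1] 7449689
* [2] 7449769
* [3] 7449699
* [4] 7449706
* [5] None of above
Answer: 3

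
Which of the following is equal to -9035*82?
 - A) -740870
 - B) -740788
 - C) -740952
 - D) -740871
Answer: A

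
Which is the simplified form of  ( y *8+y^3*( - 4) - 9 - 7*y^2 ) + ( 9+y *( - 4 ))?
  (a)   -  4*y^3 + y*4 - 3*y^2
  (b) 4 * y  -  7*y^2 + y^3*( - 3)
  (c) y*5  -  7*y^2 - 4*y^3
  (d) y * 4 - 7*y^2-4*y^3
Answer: d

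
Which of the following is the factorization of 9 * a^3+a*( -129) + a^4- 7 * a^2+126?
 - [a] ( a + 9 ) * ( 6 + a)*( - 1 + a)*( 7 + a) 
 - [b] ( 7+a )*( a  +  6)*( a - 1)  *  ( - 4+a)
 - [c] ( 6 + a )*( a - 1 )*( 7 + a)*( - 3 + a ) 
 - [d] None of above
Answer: c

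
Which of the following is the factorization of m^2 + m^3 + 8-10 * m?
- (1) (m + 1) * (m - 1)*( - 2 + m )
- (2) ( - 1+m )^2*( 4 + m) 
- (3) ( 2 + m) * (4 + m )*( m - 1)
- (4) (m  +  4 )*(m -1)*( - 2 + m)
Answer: 4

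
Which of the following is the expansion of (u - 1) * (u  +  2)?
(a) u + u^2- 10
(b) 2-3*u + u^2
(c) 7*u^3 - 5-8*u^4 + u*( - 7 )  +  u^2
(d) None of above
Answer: d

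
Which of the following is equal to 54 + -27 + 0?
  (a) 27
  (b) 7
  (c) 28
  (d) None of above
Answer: a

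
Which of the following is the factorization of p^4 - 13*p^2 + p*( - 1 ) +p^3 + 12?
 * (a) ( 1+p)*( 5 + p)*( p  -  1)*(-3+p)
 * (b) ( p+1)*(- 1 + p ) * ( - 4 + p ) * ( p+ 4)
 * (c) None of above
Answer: c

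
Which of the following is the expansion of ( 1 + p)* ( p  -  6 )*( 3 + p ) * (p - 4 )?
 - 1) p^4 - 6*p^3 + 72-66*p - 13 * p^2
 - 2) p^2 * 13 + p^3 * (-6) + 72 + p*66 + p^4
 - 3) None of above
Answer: 3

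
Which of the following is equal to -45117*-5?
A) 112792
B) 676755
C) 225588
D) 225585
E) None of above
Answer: D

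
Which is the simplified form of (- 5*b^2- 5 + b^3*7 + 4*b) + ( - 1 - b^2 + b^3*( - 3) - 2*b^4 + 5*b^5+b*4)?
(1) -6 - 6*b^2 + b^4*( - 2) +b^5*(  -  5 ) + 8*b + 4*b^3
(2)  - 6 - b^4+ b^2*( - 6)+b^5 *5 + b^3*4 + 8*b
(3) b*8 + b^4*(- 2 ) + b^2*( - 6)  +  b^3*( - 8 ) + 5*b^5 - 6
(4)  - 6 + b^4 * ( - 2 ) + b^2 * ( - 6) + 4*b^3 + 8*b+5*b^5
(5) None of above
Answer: 4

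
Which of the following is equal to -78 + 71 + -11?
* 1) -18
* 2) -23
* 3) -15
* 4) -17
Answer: 1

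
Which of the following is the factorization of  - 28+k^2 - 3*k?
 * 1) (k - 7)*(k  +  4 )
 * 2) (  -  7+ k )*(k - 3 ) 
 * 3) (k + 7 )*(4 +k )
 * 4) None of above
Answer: 1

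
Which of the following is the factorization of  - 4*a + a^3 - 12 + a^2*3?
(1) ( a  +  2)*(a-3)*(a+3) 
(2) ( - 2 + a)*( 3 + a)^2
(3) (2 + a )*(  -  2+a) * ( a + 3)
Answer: 3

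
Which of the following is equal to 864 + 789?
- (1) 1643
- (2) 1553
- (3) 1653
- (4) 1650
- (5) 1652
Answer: 3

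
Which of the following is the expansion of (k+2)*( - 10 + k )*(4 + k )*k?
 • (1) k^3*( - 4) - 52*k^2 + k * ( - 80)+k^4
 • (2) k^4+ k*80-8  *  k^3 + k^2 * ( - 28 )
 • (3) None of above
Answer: 1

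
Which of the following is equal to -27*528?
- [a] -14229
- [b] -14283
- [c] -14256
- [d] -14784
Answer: c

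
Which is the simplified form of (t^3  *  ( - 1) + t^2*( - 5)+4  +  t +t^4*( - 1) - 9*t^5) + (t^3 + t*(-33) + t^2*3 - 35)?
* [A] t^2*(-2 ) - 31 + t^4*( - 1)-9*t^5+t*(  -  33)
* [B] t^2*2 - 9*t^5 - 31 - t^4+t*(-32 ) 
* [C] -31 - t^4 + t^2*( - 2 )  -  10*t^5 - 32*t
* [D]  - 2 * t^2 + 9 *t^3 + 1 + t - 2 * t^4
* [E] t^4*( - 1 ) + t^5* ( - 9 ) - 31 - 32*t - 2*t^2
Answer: E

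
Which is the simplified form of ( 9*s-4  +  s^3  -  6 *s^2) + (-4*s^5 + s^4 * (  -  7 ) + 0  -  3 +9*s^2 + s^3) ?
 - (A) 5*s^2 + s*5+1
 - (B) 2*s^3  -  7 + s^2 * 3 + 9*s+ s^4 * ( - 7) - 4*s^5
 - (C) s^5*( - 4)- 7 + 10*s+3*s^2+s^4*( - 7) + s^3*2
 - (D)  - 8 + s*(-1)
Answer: B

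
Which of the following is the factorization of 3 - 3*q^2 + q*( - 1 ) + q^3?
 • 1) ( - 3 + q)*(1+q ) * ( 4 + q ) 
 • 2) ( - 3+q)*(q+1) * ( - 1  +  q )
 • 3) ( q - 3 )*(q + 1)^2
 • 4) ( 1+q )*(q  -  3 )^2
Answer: 2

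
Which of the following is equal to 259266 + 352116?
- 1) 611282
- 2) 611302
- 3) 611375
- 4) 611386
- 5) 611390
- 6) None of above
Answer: 6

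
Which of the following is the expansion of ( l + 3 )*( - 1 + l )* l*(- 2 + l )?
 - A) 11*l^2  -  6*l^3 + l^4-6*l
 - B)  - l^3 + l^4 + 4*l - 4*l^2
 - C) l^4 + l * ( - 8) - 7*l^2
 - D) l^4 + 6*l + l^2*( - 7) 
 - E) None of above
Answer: D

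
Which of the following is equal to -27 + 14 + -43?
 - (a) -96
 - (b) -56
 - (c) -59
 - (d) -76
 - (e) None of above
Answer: b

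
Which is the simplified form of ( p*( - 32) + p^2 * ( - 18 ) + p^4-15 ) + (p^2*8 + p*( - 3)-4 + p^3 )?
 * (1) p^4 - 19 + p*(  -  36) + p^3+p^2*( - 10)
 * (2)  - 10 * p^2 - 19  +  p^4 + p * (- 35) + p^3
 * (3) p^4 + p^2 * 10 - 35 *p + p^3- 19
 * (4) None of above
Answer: 2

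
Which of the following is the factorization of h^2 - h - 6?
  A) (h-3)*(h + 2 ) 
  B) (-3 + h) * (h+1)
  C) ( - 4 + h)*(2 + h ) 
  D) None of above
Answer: A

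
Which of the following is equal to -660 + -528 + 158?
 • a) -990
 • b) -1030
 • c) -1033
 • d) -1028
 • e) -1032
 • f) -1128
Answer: b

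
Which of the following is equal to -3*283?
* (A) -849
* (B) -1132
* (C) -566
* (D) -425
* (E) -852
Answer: A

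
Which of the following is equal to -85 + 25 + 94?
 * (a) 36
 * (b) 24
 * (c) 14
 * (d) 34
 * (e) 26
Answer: d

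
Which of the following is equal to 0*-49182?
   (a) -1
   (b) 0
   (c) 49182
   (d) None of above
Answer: b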